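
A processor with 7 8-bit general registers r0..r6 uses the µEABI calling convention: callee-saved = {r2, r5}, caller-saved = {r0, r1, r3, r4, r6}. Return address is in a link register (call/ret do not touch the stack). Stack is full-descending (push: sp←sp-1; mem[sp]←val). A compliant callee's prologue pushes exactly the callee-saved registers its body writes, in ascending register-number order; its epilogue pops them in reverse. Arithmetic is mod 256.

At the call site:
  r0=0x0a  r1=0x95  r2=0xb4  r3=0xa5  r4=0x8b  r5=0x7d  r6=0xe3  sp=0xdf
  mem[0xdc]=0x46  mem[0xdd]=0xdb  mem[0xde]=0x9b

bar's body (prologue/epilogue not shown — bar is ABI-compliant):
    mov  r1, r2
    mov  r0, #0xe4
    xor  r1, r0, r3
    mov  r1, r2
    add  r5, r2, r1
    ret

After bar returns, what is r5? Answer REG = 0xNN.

REG = 0x7d

prologue: push r5 → mem[0xde]=0x7d, sp=0xde
body[0] mov  r1, r2 → r1=0xb4
body[1] mov  r0, #0xe4 → r0=0xe4
body[2] xor  r1, r0, r3 → r1=0x41
body[3] mov  r1, r2 → r1=0xb4
body[4] add  r5, r2, r1 → r5=0x68
epilogue: pop r5=0x7d, sp=0xdf
r5 is callee-saved → restored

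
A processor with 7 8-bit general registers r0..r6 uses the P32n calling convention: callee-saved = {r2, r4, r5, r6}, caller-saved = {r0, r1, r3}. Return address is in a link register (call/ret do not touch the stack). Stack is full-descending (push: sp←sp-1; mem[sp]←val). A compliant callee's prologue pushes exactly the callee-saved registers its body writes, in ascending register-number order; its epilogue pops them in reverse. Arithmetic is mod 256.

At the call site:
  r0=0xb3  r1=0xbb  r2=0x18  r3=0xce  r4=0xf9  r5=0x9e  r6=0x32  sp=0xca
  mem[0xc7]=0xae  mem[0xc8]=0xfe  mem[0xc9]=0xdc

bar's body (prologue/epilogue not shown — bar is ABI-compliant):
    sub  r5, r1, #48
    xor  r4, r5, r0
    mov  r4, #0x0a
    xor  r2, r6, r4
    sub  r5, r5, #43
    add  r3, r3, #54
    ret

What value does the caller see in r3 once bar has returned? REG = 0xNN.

REG = 0x04

prologue: push r2 → mem[0xc9]=0x18, sp=0xc9
prologue: push r4 → mem[0xc8]=0xf9, sp=0xc8
prologue: push r5 → mem[0xc7]=0x9e, sp=0xc7
body[0] sub  r5, r1, #48 → r5=0x8b
body[1] xor  r4, r5, r0 → r4=0x38
body[2] mov  r4, #0x0a → r4=0x0a
body[3] xor  r2, r6, r4 → r2=0x38
body[4] sub  r5, r5, #43 → r5=0x60
body[5] add  r3, r3, #54 → r3=0x04
epilogue: pop r5=0x9e, sp=0xc8
epilogue: pop r4=0xf9, sp=0xc9
epilogue: pop r2=0x18, sp=0xca
r3 is caller-saved → body value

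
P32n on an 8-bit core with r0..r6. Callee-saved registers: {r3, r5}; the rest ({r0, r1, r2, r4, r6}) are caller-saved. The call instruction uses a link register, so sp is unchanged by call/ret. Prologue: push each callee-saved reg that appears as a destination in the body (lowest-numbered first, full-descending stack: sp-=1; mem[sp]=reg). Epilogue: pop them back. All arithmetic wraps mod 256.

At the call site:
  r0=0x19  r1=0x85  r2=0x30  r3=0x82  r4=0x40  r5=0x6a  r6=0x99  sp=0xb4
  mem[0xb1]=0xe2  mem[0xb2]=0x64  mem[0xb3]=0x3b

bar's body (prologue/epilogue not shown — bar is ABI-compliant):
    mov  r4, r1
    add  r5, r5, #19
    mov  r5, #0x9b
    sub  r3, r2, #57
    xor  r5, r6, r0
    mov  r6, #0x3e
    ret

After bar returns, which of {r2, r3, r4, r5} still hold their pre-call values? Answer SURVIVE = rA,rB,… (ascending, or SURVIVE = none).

SURVIVE = r2,r3,r5

prologue: push r3 → mem[0xb3]=0x82, sp=0xb3
prologue: push r5 → mem[0xb2]=0x6a, sp=0xb2
body[0] mov  r4, r1 → r4=0x85
body[1] add  r5, r5, #19 → r5=0x7d
body[2] mov  r5, #0x9b → r5=0x9b
body[3] sub  r3, r2, #57 → r3=0xf7
body[4] xor  r5, r6, r0 → r5=0x80
body[5] mov  r6, #0x3e → r6=0x3e
epilogue: pop r5=0x6a, sp=0xb3
epilogue: pop r3=0x82, sp=0xb4
r2: caller-saved, written=False
r3: callee-saved, written=True
r4: caller-saved, written=True
r5: callee-saved, written=True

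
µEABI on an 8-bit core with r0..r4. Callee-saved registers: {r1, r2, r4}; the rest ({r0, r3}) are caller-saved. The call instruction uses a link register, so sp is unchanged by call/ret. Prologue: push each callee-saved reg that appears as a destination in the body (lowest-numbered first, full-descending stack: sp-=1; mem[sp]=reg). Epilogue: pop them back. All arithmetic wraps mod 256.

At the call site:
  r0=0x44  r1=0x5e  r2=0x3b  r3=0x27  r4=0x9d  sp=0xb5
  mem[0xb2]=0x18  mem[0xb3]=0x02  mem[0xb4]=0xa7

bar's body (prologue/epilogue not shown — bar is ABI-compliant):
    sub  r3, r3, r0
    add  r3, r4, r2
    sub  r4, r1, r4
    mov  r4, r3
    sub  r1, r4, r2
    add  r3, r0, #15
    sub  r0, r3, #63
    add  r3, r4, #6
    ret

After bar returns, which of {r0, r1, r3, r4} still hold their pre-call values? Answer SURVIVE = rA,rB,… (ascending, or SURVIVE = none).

SURVIVE = r1,r4

prologue: push r1 → mem[0xb4]=0x5e, sp=0xb4
prologue: push r4 → mem[0xb3]=0x9d, sp=0xb3
body[0] sub  r3, r3, r0 → r3=0xe3
body[1] add  r3, r4, r2 → r3=0xd8
body[2] sub  r4, r1, r4 → r4=0xc1
body[3] mov  r4, r3 → r4=0xd8
body[4] sub  r1, r4, r2 → r1=0x9d
body[5] add  r3, r0, #15 → r3=0x53
body[6] sub  r0, r3, #63 → r0=0x14
body[7] add  r3, r4, #6 → r3=0xde
epilogue: pop r4=0x9d, sp=0xb4
epilogue: pop r1=0x5e, sp=0xb5
r0: caller-saved, written=True
r1: callee-saved, written=True
r3: caller-saved, written=True
r4: callee-saved, written=True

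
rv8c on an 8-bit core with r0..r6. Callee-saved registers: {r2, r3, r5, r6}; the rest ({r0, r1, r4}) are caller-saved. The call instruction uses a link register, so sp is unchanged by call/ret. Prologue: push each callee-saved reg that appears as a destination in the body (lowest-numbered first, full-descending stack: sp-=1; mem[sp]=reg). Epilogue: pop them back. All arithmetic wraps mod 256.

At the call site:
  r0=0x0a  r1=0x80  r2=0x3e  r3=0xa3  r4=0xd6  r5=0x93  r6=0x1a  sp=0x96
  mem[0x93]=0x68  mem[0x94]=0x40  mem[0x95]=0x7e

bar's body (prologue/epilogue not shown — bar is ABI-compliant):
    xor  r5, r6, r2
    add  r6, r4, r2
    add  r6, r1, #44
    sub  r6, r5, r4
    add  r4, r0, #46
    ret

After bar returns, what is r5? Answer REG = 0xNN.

REG = 0x93

prologue: push r5 -> mem[0x95]=0x93, sp=0x95
prologue: push r6 -> mem[0x94]=0x1a, sp=0x94
body[0] xor  r5, r6, r2 -> r5=0x24
body[1] add  r6, r4, r2 -> r6=0x14
body[2] add  r6, r1, #44 -> r6=0xac
body[3] sub  r6, r5, r4 -> r6=0x4e
body[4] add  r4, r0, #46 -> r4=0x38
epilogue: pop r6=0x1a, sp=0x95
epilogue: pop r5=0x93, sp=0x96
r5 is callee-saved -> restored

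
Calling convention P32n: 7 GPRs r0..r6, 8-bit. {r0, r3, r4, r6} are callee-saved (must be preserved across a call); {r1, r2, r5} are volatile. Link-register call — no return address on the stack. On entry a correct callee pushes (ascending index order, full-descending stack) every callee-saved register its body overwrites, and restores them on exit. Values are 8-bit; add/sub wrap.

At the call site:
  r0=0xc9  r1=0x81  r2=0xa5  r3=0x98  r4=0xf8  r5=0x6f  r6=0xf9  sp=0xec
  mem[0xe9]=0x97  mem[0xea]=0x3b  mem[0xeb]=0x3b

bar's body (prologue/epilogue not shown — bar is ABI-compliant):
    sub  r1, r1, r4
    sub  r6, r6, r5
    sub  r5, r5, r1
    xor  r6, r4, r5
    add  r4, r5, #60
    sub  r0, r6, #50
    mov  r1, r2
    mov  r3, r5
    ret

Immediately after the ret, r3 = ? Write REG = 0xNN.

prologue: push r0 → mem[0xeb]=0xc9, sp=0xeb
prologue: push r3 → mem[0xea]=0x98, sp=0xea
prologue: push r4 → mem[0xe9]=0xf8, sp=0xe9
prologue: push r6 → mem[0xe8]=0xf9, sp=0xe8
body[0] sub  r1, r1, r4 → r1=0x89
body[1] sub  r6, r6, r5 → r6=0x8a
body[2] sub  r5, r5, r1 → r5=0xe6
body[3] xor  r6, r4, r5 → r6=0x1e
body[4] add  r4, r5, #60 → r4=0x22
body[5] sub  r0, r6, #50 → r0=0xec
body[6] mov  r1, r2 → r1=0xa5
body[7] mov  r3, r5 → r3=0xe6
epilogue: pop r6=0xf9, sp=0xe9
epilogue: pop r4=0xf8, sp=0xea
epilogue: pop r3=0x98, sp=0xeb
epilogue: pop r0=0xc9, sp=0xec
r3 is callee-saved → restored

REG = 0x98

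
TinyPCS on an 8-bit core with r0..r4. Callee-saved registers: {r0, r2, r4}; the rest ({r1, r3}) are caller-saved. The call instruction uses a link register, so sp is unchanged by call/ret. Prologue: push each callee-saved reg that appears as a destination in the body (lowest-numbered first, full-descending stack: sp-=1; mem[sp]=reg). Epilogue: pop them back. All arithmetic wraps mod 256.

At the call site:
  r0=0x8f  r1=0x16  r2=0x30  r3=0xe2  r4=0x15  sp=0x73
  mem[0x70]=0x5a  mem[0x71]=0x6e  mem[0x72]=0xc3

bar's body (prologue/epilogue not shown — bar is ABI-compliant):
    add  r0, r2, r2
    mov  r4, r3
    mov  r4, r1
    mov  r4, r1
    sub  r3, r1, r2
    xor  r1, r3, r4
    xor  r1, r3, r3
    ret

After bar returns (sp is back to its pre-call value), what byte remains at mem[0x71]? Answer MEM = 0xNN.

prologue: push r0 -> mem[0x72]=0x8f, sp=0x72
prologue: push r4 -> mem[0x71]=0x15, sp=0x71
body[0] add  r0, r2, r2 -> r0=0x60
body[1] mov  r4, r3 -> r4=0xe2
body[2] mov  r4, r1 -> r4=0x16
body[3] mov  r4, r1 -> r4=0x16
body[4] sub  r3, r1, r2 -> r3=0xe6
body[5] xor  r1, r3, r4 -> r1=0xf0
body[6] xor  r1, r3, r3 -> r1=0x00
epilogue: pop r4=0x15, sp=0x72
epilogue: pop r0=0x8f, sp=0x73
prologue pushed ['r0', 'r4'] at ['0x72', '0x71']

MEM = 0x15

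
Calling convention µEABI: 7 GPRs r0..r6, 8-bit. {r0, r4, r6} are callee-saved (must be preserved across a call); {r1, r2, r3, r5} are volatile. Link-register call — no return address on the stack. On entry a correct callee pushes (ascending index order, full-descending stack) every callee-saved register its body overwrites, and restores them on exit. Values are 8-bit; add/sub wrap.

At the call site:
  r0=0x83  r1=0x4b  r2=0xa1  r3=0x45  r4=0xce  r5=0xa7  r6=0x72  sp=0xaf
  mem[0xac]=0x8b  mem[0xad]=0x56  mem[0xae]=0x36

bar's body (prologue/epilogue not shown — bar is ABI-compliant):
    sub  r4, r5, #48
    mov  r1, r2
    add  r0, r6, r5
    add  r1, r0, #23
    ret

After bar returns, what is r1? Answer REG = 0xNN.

REG = 0x30

prologue: push r0 → mem[0xae]=0x83, sp=0xae
prologue: push r4 → mem[0xad]=0xce, sp=0xad
body[0] sub  r4, r5, #48 → r4=0x77
body[1] mov  r1, r2 → r1=0xa1
body[2] add  r0, r6, r5 → r0=0x19
body[3] add  r1, r0, #23 → r1=0x30
epilogue: pop r4=0xce, sp=0xae
epilogue: pop r0=0x83, sp=0xaf
r1 is caller-saved → body value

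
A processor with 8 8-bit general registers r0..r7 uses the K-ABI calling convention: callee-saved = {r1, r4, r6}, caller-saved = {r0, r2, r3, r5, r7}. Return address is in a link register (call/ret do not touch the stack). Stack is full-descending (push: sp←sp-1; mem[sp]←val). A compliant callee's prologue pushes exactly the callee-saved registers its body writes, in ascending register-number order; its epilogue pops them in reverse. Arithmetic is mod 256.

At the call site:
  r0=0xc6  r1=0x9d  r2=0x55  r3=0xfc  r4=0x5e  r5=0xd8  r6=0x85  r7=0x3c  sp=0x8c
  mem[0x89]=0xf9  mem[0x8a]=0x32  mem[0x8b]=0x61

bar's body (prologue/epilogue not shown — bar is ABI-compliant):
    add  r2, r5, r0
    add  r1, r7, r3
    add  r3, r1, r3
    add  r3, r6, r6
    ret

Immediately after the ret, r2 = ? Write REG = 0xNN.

REG = 0x9e

prologue: push r1 -> mem[0x8b]=0x9d, sp=0x8b
body[0] add  r2, r5, r0 -> r2=0x9e
body[1] add  r1, r7, r3 -> r1=0x38
body[2] add  r3, r1, r3 -> r3=0x34
body[3] add  r3, r6, r6 -> r3=0x0a
epilogue: pop r1=0x9d, sp=0x8c
r2 is caller-saved -> body value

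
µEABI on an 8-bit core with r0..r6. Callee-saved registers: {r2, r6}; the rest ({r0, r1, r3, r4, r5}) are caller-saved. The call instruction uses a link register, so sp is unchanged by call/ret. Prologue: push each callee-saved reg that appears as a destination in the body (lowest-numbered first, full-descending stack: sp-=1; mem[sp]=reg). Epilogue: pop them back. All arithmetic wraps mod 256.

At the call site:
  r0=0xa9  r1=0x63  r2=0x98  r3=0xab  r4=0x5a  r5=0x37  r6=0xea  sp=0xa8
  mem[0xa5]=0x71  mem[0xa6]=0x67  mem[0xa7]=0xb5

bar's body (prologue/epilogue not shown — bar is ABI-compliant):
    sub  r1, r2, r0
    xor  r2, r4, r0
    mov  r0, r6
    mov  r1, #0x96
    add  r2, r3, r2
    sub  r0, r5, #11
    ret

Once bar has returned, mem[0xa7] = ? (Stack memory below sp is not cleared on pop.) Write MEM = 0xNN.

prologue: push r2 → mem[0xa7]=0x98, sp=0xa7
body[0] sub  r1, r2, r0 → r1=0xef
body[1] xor  r2, r4, r0 → r2=0xf3
body[2] mov  r0, r6 → r0=0xea
body[3] mov  r1, #0x96 → r1=0x96
body[4] add  r2, r3, r2 → r2=0x9e
body[5] sub  r0, r5, #11 → r0=0x2c
epilogue: pop r2=0x98, sp=0xa8
prologue pushed ['r2'] at ['0xa7']

MEM = 0x98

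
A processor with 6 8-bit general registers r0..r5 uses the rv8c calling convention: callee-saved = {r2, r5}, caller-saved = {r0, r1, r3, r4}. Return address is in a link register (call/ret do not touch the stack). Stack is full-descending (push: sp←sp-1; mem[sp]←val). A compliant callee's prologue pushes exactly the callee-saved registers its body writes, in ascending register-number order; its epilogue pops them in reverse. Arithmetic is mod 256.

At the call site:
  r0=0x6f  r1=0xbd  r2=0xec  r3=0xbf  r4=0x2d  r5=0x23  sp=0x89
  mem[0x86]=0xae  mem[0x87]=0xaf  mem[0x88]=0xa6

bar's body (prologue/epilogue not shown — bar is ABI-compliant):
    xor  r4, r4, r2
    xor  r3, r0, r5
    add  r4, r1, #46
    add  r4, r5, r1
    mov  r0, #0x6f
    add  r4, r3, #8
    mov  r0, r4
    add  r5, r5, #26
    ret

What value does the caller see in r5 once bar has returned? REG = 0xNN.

prologue: push r5 → mem[0x88]=0x23, sp=0x88
body[0] xor  r4, r4, r2 → r4=0xc1
body[1] xor  r3, r0, r5 → r3=0x4c
body[2] add  r4, r1, #46 → r4=0xeb
body[3] add  r4, r5, r1 → r4=0xe0
body[4] mov  r0, #0x6f → r0=0x6f
body[5] add  r4, r3, #8 → r4=0x54
body[6] mov  r0, r4 → r0=0x54
body[7] add  r5, r5, #26 → r5=0x3d
epilogue: pop r5=0x23, sp=0x89
r5 is callee-saved → restored

REG = 0x23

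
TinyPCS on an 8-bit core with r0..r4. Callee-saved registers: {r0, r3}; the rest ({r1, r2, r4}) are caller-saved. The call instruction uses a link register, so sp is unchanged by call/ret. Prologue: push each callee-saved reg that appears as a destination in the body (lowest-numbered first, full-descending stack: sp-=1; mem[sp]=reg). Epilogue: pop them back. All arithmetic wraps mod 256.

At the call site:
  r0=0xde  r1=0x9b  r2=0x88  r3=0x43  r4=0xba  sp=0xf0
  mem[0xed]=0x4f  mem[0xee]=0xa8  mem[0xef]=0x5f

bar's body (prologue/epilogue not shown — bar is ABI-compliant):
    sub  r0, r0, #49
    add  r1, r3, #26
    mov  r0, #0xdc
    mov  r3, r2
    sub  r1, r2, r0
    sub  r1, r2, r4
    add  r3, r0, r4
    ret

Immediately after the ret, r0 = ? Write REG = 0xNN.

prologue: push r0 → mem[0xef]=0xde, sp=0xef
prologue: push r3 → mem[0xee]=0x43, sp=0xee
body[0] sub  r0, r0, #49 → r0=0xad
body[1] add  r1, r3, #26 → r1=0x5d
body[2] mov  r0, #0xdc → r0=0xdc
body[3] mov  r3, r2 → r3=0x88
body[4] sub  r1, r2, r0 → r1=0xac
body[5] sub  r1, r2, r4 → r1=0xce
body[6] add  r3, r0, r4 → r3=0x96
epilogue: pop r3=0x43, sp=0xef
epilogue: pop r0=0xde, sp=0xf0
r0 is callee-saved → restored

REG = 0xde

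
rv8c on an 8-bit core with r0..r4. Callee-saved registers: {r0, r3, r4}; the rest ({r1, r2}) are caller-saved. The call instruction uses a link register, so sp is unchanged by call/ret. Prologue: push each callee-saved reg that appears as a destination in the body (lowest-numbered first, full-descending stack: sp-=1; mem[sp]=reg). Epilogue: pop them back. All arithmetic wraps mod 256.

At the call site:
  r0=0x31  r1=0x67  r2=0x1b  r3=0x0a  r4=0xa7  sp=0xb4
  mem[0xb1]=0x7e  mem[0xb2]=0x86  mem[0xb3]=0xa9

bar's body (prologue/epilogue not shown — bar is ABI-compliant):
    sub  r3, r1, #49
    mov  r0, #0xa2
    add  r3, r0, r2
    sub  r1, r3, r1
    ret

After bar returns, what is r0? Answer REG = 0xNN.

prologue: push r0 -> mem[0xb3]=0x31, sp=0xb3
prologue: push r3 -> mem[0xb2]=0x0a, sp=0xb2
body[0] sub  r3, r1, #49 -> r3=0x36
body[1] mov  r0, #0xa2 -> r0=0xa2
body[2] add  r3, r0, r2 -> r3=0xbd
body[3] sub  r1, r3, r1 -> r1=0x56
epilogue: pop r3=0x0a, sp=0xb3
epilogue: pop r0=0x31, sp=0xb4
r0 is callee-saved -> restored

REG = 0x31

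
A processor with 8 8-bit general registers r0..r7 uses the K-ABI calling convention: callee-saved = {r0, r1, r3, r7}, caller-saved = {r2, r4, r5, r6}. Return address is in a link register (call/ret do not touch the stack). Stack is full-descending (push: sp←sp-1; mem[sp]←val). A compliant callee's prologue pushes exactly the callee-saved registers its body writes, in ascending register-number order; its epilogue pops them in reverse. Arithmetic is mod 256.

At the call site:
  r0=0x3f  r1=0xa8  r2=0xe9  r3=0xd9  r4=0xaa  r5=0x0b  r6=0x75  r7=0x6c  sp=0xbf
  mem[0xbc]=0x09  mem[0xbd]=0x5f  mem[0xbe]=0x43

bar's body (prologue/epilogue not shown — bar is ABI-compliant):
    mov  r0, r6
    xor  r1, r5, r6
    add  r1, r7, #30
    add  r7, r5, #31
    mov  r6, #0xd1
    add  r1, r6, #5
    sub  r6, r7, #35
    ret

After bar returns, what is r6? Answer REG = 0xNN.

prologue: push r0 -> mem[0xbe]=0x3f, sp=0xbe
prologue: push r1 -> mem[0xbd]=0xa8, sp=0xbd
prologue: push r7 -> mem[0xbc]=0x6c, sp=0xbc
body[0] mov  r0, r6 -> r0=0x75
body[1] xor  r1, r5, r6 -> r1=0x7e
body[2] add  r1, r7, #30 -> r1=0x8a
body[3] add  r7, r5, #31 -> r7=0x2a
body[4] mov  r6, #0xd1 -> r6=0xd1
body[5] add  r1, r6, #5 -> r1=0xd6
body[6] sub  r6, r7, #35 -> r6=0x07
epilogue: pop r7=0x6c, sp=0xbd
epilogue: pop r1=0xa8, sp=0xbe
epilogue: pop r0=0x3f, sp=0xbf
r6 is caller-saved -> body value

REG = 0x07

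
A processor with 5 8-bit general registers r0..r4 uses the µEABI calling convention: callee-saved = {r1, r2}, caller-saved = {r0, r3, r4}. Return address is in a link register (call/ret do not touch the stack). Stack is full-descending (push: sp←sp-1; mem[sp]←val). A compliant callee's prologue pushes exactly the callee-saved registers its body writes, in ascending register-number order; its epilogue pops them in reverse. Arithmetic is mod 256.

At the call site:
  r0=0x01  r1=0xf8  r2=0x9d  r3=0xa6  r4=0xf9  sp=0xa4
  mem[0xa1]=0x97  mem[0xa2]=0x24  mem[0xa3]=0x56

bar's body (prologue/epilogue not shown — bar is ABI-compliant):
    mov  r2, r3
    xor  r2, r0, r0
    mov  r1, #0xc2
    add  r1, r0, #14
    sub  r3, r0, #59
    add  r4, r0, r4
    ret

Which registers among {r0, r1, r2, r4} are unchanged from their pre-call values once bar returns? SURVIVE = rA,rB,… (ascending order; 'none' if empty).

prologue: push r1 → mem[0xa3]=0xf8, sp=0xa3
prologue: push r2 → mem[0xa2]=0x9d, sp=0xa2
body[0] mov  r2, r3 → r2=0xa6
body[1] xor  r2, r0, r0 → r2=0x00
body[2] mov  r1, #0xc2 → r1=0xc2
body[3] add  r1, r0, #14 → r1=0x0f
body[4] sub  r3, r0, #59 → r3=0xc6
body[5] add  r4, r0, r4 → r4=0xfa
epilogue: pop r2=0x9d, sp=0xa3
epilogue: pop r1=0xf8, sp=0xa4
r0: caller-saved, written=False
r1: callee-saved, written=True
r2: callee-saved, written=True
r4: caller-saved, written=True

SURVIVE = r0,r1,r2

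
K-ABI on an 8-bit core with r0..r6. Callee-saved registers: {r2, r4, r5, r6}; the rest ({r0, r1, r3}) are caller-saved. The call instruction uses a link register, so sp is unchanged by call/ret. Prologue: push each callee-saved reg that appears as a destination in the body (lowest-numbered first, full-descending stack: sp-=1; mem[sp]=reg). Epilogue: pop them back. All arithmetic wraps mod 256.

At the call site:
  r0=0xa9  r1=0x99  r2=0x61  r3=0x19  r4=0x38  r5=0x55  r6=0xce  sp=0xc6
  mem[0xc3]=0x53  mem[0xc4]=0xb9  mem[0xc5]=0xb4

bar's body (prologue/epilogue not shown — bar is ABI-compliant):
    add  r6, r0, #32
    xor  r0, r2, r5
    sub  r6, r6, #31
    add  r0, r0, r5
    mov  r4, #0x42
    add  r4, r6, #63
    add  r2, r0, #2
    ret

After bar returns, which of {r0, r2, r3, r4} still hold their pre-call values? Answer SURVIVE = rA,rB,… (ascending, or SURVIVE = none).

prologue: push r2 -> mem[0xc5]=0x61, sp=0xc5
prologue: push r4 -> mem[0xc4]=0x38, sp=0xc4
prologue: push r6 -> mem[0xc3]=0xce, sp=0xc3
body[0] add  r6, r0, #32 -> r6=0xc9
body[1] xor  r0, r2, r5 -> r0=0x34
body[2] sub  r6, r6, #31 -> r6=0xaa
body[3] add  r0, r0, r5 -> r0=0x89
body[4] mov  r4, #0x42 -> r4=0x42
body[5] add  r4, r6, #63 -> r4=0xe9
body[6] add  r2, r0, #2 -> r2=0x8b
epilogue: pop r6=0xce, sp=0xc4
epilogue: pop r4=0x38, sp=0xc5
epilogue: pop r2=0x61, sp=0xc6
r0: caller-saved, written=True
r2: callee-saved, written=True
r3: caller-saved, written=False
r4: callee-saved, written=True

SURVIVE = r2,r3,r4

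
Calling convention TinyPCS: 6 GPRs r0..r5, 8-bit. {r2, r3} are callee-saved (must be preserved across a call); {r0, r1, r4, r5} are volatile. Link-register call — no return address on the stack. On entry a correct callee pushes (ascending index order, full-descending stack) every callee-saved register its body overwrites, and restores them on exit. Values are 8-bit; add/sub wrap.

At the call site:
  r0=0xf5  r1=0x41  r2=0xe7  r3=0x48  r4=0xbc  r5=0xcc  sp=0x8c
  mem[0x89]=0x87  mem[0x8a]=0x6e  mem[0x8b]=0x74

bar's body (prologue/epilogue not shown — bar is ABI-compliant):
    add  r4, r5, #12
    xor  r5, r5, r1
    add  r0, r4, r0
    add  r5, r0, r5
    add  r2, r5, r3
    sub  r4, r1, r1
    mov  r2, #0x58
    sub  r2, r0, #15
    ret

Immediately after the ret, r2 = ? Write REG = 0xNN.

prologue: push r2 → mem[0x8b]=0xe7, sp=0x8b
body[0] add  r4, r5, #12 → r4=0xd8
body[1] xor  r5, r5, r1 → r5=0x8d
body[2] add  r0, r4, r0 → r0=0xcd
body[3] add  r5, r0, r5 → r5=0x5a
body[4] add  r2, r5, r3 → r2=0xa2
body[5] sub  r4, r1, r1 → r4=0x00
body[6] mov  r2, #0x58 → r2=0x58
body[7] sub  r2, r0, #15 → r2=0xbe
epilogue: pop r2=0xe7, sp=0x8c
r2 is callee-saved → restored

REG = 0xe7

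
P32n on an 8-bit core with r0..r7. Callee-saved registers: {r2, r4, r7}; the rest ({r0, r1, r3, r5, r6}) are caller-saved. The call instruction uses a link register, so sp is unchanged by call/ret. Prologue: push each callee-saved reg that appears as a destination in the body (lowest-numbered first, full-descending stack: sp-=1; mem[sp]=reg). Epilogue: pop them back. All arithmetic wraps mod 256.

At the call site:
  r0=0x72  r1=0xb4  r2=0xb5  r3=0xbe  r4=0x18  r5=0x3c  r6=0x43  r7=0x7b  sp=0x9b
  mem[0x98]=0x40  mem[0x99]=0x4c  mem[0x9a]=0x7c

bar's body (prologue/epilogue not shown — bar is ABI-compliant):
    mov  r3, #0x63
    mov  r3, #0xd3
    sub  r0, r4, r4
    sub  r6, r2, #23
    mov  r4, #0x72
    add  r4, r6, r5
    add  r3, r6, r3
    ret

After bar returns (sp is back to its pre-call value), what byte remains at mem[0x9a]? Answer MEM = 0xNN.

MEM = 0x18

prologue: push r4 -> mem[0x9a]=0x18, sp=0x9a
body[0] mov  r3, #0x63 -> r3=0x63
body[1] mov  r3, #0xd3 -> r3=0xd3
body[2] sub  r0, r4, r4 -> r0=0x00
body[3] sub  r6, r2, #23 -> r6=0x9e
body[4] mov  r4, #0x72 -> r4=0x72
body[5] add  r4, r6, r5 -> r4=0xda
body[6] add  r3, r6, r3 -> r3=0x71
epilogue: pop r4=0x18, sp=0x9b
prologue pushed ['r4'] at ['0x9a']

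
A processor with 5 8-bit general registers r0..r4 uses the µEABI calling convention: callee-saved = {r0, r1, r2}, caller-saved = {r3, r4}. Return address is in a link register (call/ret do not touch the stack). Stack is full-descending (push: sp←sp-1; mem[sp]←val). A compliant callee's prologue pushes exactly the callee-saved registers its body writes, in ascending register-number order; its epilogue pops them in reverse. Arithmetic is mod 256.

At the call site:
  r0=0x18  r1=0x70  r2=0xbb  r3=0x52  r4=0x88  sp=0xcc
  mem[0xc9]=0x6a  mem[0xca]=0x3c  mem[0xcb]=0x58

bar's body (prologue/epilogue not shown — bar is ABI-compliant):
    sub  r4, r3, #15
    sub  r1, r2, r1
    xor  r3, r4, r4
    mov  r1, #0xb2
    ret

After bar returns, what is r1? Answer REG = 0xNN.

prologue: push r1 -> mem[0xcb]=0x70, sp=0xcb
body[0] sub  r4, r3, #15 -> r4=0x43
body[1] sub  r1, r2, r1 -> r1=0x4b
body[2] xor  r3, r4, r4 -> r3=0x00
body[3] mov  r1, #0xb2 -> r1=0xb2
epilogue: pop r1=0x70, sp=0xcc
r1 is callee-saved -> restored

REG = 0x70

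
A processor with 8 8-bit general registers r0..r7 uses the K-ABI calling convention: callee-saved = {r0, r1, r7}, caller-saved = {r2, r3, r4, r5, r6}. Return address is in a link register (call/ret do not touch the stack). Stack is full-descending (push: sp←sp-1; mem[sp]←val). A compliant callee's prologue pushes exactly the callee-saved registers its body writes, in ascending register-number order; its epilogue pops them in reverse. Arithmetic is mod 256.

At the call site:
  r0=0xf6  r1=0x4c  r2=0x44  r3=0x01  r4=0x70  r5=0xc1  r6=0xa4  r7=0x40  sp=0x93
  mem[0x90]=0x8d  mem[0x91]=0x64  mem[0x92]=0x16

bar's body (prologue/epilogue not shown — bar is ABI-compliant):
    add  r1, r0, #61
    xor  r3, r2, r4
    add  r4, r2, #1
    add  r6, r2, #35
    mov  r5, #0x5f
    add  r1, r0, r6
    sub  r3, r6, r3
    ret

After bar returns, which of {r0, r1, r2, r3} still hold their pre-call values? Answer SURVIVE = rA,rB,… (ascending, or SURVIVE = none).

SURVIVE = r0,r1,r2

prologue: push r1 → mem[0x92]=0x4c, sp=0x92
body[0] add  r1, r0, #61 → r1=0x33
body[1] xor  r3, r2, r4 → r3=0x34
body[2] add  r4, r2, #1 → r4=0x45
body[3] add  r6, r2, #35 → r6=0x67
body[4] mov  r5, #0x5f → r5=0x5f
body[5] add  r1, r0, r6 → r1=0x5d
body[6] sub  r3, r6, r3 → r3=0x33
epilogue: pop r1=0x4c, sp=0x93
r0: callee-saved, written=False
r1: callee-saved, written=True
r2: caller-saved, written=False
r3: caller-saved, written=True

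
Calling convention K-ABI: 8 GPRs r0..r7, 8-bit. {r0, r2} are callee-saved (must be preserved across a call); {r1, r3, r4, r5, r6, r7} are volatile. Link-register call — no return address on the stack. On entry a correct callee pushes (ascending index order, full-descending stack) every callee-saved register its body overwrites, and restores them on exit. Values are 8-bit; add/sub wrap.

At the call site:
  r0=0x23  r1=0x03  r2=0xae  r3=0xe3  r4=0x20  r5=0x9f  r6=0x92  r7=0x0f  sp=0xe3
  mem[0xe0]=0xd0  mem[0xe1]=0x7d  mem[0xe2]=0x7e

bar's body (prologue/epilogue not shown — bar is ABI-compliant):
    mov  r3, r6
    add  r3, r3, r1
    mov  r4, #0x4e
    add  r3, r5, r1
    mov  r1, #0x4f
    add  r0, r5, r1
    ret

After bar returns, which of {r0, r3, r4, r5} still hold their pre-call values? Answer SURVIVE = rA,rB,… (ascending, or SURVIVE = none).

SURVIVE = r0,r5

prologue: push r0 -> mem[0xe2]=0x23, sp=0xe2
body[0] mov  r3, r6 -> r3=0x92
body[1] add  r3, r3, r1 -> r3=0x95
body[2] mov  r4, #0x4e -> r4=0x4e
body[3] add  r3, r5, r1 -> r3=0xa2
body[4] mov  r1, #0x4f -> r1=0x4f
body[5] add  r0, r5, r1 -> r0=0xee
epilogue: pop r0=0x23, sp=0xe3
r0: callee-saved, written=True
r3: caller-saved, written=True
r4: caller-saved, written=True
r5: caller-saved, written=False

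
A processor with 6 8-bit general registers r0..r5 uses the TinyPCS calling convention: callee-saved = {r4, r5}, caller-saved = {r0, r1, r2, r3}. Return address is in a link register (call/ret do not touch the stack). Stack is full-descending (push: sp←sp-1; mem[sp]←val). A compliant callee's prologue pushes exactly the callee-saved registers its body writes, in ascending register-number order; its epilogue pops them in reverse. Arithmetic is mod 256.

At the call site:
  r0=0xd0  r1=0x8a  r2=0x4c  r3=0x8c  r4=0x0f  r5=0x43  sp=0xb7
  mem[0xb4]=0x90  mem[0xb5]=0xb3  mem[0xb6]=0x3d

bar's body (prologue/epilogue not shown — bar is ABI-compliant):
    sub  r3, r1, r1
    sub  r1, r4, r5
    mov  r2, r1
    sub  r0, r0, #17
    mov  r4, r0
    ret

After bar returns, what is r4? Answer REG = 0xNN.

prologue: push r4 → mem[0xb6]=0x0f, sp=0xb6
body[0] sub  r3, r1, r1 → r3=0x00
body[1] sub  r1, r4, r5 → r1=0xcc
body[2] mov  r2, r1 → r2=0xcc
body[3] sub  r0, r0, #17 → r0=0xbf
body[4] mov  r4, r0 → r4=0xbf
epilogue: pop r4=0x0f, sp=0xb7
r4 is callee-saved → restored

REG = 0x0f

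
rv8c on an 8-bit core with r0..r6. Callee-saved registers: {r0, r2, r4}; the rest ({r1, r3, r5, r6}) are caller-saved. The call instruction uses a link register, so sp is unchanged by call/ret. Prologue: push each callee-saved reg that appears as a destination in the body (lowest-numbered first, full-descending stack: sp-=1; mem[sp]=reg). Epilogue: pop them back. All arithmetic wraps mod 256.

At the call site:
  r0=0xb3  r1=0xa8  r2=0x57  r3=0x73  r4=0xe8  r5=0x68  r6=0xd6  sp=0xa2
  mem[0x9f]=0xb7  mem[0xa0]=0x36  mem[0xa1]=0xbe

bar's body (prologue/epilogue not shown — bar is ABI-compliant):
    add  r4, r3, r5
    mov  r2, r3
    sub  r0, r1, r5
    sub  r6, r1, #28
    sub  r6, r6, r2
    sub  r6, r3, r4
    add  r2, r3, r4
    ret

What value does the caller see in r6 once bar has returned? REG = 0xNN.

REG = 0x98

prologue: push r0 → mem[0xa1]=0xb3, sp=0xa1
prologue: push r2 → mem[0xa0]=0x57, sp=0xa0
prologue: push r4 → mem[0x9f]=0xe8, sp=0x9f
body[0] add  r4, r3, r5 → r4=0xdb
body[1] mov  r2, r3 → r2=0x73
body[2] sub  r0, r1, r5 → r0=0x40
body[3] sub  r6, r1, #28 → r6=0x8c
body[4] sub  r6, r6, r2 → r6=0x19
body[5] sub  r6, r3, r4 → r6=0x98
body[6] add  r2, r3, r4 → r2=0x4e
epilogue: pop r4=0xe8, sp=0xa0
epilogue: pop r2=0x57, sp=0xa1
epilogue: pop r0=0xb3, sp=0xa2
r6 is caller-saved → body value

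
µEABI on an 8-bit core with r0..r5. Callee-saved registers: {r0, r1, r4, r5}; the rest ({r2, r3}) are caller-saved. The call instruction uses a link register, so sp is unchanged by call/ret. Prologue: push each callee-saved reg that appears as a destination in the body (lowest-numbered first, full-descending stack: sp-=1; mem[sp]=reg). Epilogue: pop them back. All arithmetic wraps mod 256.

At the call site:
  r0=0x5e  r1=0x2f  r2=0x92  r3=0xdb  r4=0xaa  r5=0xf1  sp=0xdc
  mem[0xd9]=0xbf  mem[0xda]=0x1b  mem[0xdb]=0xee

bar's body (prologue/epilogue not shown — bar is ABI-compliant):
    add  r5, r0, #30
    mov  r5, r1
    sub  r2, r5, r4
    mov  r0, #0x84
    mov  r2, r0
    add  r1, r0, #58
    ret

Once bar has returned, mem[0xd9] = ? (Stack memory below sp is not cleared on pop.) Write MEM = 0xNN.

MEM = 0xf1

prologue: push r0 → mem[0xdb]=0x5e, sp=0xdb
prologue: push r1 → mem[0xda]=0x2f, sp=0xda
prologue: push r5 → mem[0xd9]=0xf1, sp=0xd9
body[0] add  r5, r0, #30 → r5=0x7c
body[1] mov  r5, r1 → r5=0x2f
body[2] sub  r2, r5, r4 → r2=0x85
body[3] mov  r0, #0x84 → r0=0x84
body[4] mov  r2, r0 → r2=0x84
body[5] add  r1, r0, #58 → r1=0xbe
epilogue: pop r5=0xf1, sp=0xda
epilogue: pop r1=0x2f, sp=0xdb
epilogue: pop r0=0x5e, sp=0xdc
prologue pushed ['r0', 'r1', 'r5'] at ['0xdb', '0xda', '0xd9']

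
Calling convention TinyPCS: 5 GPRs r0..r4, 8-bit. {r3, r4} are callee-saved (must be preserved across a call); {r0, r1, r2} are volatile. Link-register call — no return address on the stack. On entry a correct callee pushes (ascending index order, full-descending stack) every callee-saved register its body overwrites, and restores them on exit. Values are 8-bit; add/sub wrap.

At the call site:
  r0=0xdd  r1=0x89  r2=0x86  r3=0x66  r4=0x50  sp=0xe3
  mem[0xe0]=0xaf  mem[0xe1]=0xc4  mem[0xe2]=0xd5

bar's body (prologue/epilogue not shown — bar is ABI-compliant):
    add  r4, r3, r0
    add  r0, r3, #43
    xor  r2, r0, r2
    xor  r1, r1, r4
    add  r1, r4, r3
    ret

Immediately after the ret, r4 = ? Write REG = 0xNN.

prologue: push r4 → mem[0xe2]=0x50, sp=0xe2
body[0] add  r4, r3, r0 → r4=0x43
body[1] add  r0, r3, #43 → r0=0x91
body[2] xor  r2, r0, r2 → r2=0x17
body[3] xor  r1, r1, r4 → r1=0xca
body[4] add  r1, r4, r3 → r1=0xa9
epilogue: pop r4=0x50, sp=0xe3
r4 is callee-saved → restored

REG = 0x50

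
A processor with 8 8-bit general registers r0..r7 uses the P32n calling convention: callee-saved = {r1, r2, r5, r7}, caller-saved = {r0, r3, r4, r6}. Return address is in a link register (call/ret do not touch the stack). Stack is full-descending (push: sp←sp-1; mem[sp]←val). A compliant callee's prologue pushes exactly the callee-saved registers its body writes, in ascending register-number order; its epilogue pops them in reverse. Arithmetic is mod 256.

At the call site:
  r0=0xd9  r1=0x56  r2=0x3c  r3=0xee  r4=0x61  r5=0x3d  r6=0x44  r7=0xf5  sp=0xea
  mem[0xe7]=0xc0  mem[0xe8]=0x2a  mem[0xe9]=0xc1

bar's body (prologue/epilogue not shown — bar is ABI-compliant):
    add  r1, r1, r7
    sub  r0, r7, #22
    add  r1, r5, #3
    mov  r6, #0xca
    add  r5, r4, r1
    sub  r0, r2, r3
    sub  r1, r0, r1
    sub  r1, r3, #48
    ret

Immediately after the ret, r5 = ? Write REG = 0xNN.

prologue: push r1 → mem[0xe9]=0x56, sp=0xe9
prologue: push r5 → mem[0xe8]=0x3d, sp=0xe8
body[0] add  r1, r1, r7 → r1=0x4b
body[1] sub  r0, r7, #22 → r0=0xdf
body[2] add  r1, r5, #3 → r1=0x40
body[3] mov  r6, #0xca → r6=0xca
body[4] add  r5, r4, r1 → r5=0xa1
body[5] sub  r0, r2, r3 → r0=0x4e
body[6] sub  r1, r0, r1 → r1=0x0e
body[7] sub  r1, r3, #48 → r1=0xbe
epilogue: pop r5=0x3d, sp=0xe9
epilogue: pop r1=0x56, sp=0xea
r5 is callee-saved → restored

REG = 0x3d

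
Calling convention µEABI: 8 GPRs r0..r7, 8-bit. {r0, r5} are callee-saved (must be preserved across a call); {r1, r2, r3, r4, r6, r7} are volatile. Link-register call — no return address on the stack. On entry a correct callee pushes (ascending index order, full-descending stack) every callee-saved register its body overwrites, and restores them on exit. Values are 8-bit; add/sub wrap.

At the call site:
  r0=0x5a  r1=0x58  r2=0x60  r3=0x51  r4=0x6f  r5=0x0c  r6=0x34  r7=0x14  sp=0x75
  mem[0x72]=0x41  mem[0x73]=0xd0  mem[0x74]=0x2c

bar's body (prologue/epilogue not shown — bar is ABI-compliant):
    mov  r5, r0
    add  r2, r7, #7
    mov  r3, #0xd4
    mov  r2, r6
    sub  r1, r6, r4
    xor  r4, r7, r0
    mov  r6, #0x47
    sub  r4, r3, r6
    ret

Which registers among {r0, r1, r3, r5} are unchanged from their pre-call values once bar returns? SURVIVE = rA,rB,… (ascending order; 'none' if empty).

SURVIVE = r0,r5

prologue: push r5 → mem[0x74]=0x0c, sp=0x74
body[0] mov  r5, r0 → r5=0x5a
body[1] add  r2, r7, #7 → r2=0x1b
body[2] mov  r3, #0xd4 → r3=0xd4
body[3] mov  r2, r6 → r2=0x34
body[4] sub  r1, r6, r4 → r1=0xc5
body[5] xor  r4, r7, r0 → r4=0x4e
body[6] mov  r6, #0x47 → r6=0x47
body[7] sub  r4, r3, r6 → r4=0x8d
epilogue: pop r5=0x0c, sp=0x75
r0: callee-saved, written=False
r1: caller-saved, written=True
r3: caller-saved, written=True
r5: callee-saved, written=True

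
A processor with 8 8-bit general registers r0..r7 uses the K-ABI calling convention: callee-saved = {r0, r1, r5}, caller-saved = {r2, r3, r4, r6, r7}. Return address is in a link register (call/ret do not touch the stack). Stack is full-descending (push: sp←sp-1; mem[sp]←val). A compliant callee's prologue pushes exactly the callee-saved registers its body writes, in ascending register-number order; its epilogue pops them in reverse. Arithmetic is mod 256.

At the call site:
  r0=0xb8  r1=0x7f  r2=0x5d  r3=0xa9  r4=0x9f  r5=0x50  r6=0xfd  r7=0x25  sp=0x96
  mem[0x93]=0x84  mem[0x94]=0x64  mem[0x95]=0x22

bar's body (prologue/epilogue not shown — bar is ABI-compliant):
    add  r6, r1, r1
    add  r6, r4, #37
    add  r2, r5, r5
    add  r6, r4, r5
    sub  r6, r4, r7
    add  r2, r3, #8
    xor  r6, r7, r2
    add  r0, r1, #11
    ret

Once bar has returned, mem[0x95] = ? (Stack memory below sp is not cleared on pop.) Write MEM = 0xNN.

MEM = 0xb8

prologue: push r0 -> mem[0x95]=0xb8, sp=0x95
body[0] add  r6, r1, r1 -> r6=0xfe
body[1] add  r6, r4, #37 -> r6=0xc4
body[2] add  r2, r5, r5 -> r2=0xa0
body[3] add  r6, r4, r5 -> r6=0xef
body[4] sub  r6, r4, r7 -> r6=0x7a
body[5] add  r2, r3, #8 -> r2=0xb1
body[6] xor  r6, r7, r2 -> r6=0x94
body[7] add  r0, r1, #11 -> r0=0x8a
epilogue: pop r0=0xb8, sp=0x96
prologue pushed ['r0'] at ['0x95']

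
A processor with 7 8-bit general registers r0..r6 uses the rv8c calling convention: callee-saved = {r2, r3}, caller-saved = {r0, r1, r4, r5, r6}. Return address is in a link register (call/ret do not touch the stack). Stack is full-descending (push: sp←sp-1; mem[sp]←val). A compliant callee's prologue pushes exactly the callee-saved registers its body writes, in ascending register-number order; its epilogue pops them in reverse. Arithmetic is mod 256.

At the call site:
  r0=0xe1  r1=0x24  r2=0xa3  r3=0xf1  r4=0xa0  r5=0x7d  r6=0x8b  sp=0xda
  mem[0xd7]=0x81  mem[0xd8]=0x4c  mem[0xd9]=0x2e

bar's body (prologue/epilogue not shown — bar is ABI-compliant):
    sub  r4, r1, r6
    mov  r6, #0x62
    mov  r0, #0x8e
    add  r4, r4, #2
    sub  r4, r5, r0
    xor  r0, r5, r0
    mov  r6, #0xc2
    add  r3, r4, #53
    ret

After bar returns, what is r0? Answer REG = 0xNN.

REG = 0xf3

prologue: push r3 → mem[0xd9]=0xf1, sp=0xd9
body[0] sub  r4, r1, r6 → r4=0x99
body[1] mov  r6, #0x62 → r6=0x62
body[2] mov  r0, #0x8e → r0=0x8e
body[3] add  r4, r4, #2 → r4=0x9b
body[4] sub  r4, r5, r0 → r4=0xef
body[5] xor  r0, r5, r0 → r0=0xf3
body[6] mov  r6, #0xc2 → r6=0xc2
body[7] add  r3, r4, #53 → r3=0x24
epilogue: pop r3=0xf1, sp=0xda
r0 is caller-saved → body value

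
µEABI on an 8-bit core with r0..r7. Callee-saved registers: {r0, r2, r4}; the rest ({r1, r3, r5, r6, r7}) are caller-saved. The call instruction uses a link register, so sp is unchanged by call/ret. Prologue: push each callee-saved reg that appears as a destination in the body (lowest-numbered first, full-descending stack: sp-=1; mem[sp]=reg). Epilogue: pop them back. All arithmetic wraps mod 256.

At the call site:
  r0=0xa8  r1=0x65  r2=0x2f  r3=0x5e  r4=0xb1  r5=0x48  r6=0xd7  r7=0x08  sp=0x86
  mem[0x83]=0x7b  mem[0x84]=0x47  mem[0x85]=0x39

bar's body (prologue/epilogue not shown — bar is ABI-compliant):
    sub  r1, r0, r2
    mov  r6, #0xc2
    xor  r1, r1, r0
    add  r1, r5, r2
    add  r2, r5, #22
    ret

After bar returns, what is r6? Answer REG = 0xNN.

REG = 0xc2

prologue: push r2 -> mem[0x85]=0x2f, sp=0x85
body[0] sub  r1, r0, r2 -> r1=0x79
body[1] mov  r6, #0xc2 -> r6=0xc2
body[2] xor  r1, r1, r0 -> r1=0xd1
body[3] add  r1, r5, r2 -> r1=0x77
body[4] add  r2, r5, #22 -> r2=0x5e
epilogue: pop r2=0x2f, sp=0x86
r6 is caller-saved -> body value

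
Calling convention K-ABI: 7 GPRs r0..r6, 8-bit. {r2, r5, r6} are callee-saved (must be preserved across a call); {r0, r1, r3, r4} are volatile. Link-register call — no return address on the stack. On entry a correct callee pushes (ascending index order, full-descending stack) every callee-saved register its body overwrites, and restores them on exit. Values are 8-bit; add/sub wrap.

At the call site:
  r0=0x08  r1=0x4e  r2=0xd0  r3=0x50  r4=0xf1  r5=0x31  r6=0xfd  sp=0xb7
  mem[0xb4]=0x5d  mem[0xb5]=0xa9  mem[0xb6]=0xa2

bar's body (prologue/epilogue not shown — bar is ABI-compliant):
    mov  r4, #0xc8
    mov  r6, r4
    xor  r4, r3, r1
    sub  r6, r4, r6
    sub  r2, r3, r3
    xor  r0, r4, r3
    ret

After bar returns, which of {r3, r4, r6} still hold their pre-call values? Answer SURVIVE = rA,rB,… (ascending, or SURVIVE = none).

prologue: push r2 -> mem[0xb6]=0xd0, sp=0xb6
prologue: push r6 -> mem[0xb5]=0xfd, sp=0xb5
body[0] mov  r4, #0xc8 -> r4=0xc8
body[1] mov  r6, r4 -> r6=0xc8
body[2] xor  r4, r3, r1 -> r4=0x1e
body[3] sub  r6, r4, r6 -> r6=0x56
body[4] sub  r2, r3, r3 -> r2=0x00
body[5] xor  r0, r4, r3 -> r0=0x4e
epilogue: pop r6=0xfd, sp=0xb6
epilogue: pop r2=0xd0, sp=0xb7
r3: caller-saved, written=False
r4: caller-saved, written=True
r6: callee-saved, written=True

SURVIVE = r3,r6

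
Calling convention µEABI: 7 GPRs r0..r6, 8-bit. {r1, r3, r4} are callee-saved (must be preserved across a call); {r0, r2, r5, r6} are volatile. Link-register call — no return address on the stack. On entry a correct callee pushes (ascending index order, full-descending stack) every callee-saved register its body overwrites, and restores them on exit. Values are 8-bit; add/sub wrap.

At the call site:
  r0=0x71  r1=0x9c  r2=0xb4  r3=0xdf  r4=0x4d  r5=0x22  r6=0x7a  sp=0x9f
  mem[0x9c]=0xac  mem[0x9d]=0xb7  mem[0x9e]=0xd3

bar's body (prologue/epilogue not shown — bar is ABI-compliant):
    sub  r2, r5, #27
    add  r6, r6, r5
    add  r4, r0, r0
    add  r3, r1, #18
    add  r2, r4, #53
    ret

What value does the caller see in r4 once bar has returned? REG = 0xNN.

REG = 0x4d

prologue: push r3 -> mem[0x9e]=0xdf, sp=0x9e
prologue: push r4 -> mem[0x9d]=0x4d, sp=0x9d
body[0] sub  r2, r5, #27 -> r2=0x07
body[1] add  r6, r6, r5 -> r6=0x9c
body[2] add  r4, r0, r0 -> r4=0xe2
body[3] add  r3, r1, #18 -> r3=0xae
body[4] add  r2, r4, #53 -> r2=0x17
epilogue: pop r4=0x4d, sp=0x9e
epilogue: pop r3=0xdf, sp=0x9f
r4 is callee-saved -> restored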